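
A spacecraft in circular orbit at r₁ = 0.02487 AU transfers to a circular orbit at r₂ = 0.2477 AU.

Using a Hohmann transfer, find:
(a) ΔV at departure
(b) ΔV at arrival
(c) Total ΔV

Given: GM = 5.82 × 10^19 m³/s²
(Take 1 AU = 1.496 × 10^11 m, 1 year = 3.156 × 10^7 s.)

Convert to SI: r₁ = 0.02487 AU = 3.72055e+09 m; r₂ = 0.2477 AU = 3.70559e+10 m.
Transfer semi-major axis: a_t = (r₁ + r₂)/2 = (3.72055e+09 + 3.70559e+10)/2 = 2.03882e+10 m.
Circular speeds: v₁ = √(GM/r₁) = 125071 m/s, v₂ = √(GM/r₂) = 39630.8 m/s.
Transfer speeds (vis-viva v² = GM(2/r − 1/a_t)): v₁ᵗ = 168615 m/s, v₂ᵗ = 16929.6 m/s.
(a) ΔV₁ = |v₁ᵗ − v₁| ≈ 4.354e+04 m/s = 9.186 AU/year.
(b) ΔV₂ = |v₂ − v₂ᵗ| ≈ 2.27e+04 m/s = 4.789 AU/year.
(c) ΔV_total = ΔV₁ + ΔV₂ ≈ 6.625e+04 m/s = 13.98 AU/year.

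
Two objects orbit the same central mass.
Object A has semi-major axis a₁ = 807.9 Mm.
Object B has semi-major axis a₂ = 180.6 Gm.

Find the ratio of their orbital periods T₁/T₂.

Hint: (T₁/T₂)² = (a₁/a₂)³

Convert to SI: a₁ = 807.9 Mm = 8.079e+08 m; a₂ = 180.6 Gm = 1.806e+11 m.
From Kepler's third law, (T₁/T₂)² = (a₁/a₂)³, so T₁/T₂ = (a₁/a₂)^(3/2).
a₁/a₂ = 8.079e+08 / 1.806e+11 = 0.00447342.
T₁/T₂ = (0.00447342)^(3/2) ≈ 0.0002992.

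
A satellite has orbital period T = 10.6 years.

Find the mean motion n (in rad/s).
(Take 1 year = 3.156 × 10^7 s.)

Convert to SI: T = 10.6 years = 3.34536e+08 s.
n = 2π / T.
n = 2π / 3.34536e+08 s ≈ 1.878e-08 rad/s.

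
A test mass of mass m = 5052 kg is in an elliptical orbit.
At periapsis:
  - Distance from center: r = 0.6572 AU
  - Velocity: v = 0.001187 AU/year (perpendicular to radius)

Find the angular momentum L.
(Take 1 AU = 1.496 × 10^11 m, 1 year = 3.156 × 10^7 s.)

Convert to SI: r = 0.6572 AU = 9.83171e+10 m; v = 0.001187 AU/year = 5.62659 m/s.
Since v is perpendicular to r, L = m · v · r.
L = 5052 · 5.62659 · 9.83171e+10 kg·m²/s ≈ 2.795e+15 kg·m²/s.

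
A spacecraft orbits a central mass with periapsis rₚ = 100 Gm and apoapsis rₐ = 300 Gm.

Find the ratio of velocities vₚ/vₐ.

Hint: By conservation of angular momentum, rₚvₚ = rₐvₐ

Convert to SI: rₚ = 100 Gm = 1e+11 m; rₐ = 300 Gm = 3e+11 m.
Conservation of angular momentum gives rₚvₚ = rₐvₐ, so vₚ/vₐ = rₐ/rₚ.
vₚ/vₐ = 3e+11 / 1e+11 ≈ 3.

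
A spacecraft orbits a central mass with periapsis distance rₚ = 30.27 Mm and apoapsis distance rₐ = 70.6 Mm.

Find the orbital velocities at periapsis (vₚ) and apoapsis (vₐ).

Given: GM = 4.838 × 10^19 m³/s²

Convert to SI: rₚ = 30.27 Mm = 3.027e+07 m; rₐ = 70.6 Mm = 7.06e+07 m.
Use the vis-viva equation v² = GM(2/r − 1/a) with a = (rₚ + rₐ)/2 = (3.027e+07 + 7.06e+07)/2 = 5.0435e+07 m.
vₚ = √(GM · (2/rₚ − 1/a)) = √(4.838e+19 · (2/3.027e+07 − 1/5.0435e+07)) m/s ≈ 1.496e+06 m/s = 1496 km/s.
vₐ = √(GM · (2/rₐ − 1/a)) = √(4.838e+19 · (2/7.06e+07 − 1/5.0435e+07)) m/s ≈ 6.413e+05 m/s = 641.3 km/s.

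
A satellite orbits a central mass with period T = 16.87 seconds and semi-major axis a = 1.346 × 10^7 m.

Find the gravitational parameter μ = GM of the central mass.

GM = 4π² · a³ / T².
GM = 4π² · (1.346e+07)³ / (16.87)² m³/s² ≈ 3.383e+20 m³/s² = 3.383 × 10^20 m³/s².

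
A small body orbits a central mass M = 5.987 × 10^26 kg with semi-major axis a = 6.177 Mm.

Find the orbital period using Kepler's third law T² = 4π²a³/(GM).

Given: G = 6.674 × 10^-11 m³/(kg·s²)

Convert to SI: a = 6.177 Mm = 6.177e+06 m.
GM = G · M = 6.674e-11 · 5.987e+26 = 3.99572e+16 m³/s².
Kepler's third law: T = 2π √(a³ / GM).
Substituting a = 6.177e+06 m and GM = 3.99572e+16 m³/s²:
T = 2π √((6.177e+06)³ / 3.99572e+16) s
T ≈ 482.6 s = 8.043 minutes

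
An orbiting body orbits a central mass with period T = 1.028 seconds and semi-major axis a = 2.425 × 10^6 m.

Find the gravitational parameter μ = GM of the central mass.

GM = 4π² · a³ / T².
GM = 4π² · (2.425e+06)³ / (1.028)² m³/s² ≈ 5.327e+20 m³/s² = 5.327 × 10^20 m³/s².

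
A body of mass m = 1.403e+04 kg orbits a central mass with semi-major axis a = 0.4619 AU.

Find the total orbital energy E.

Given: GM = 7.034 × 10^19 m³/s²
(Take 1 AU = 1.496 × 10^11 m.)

Convert to SI: a = 0.4619 AU = 6.91002e+10 m.
E = −GMm / (2a).
E = −7.034e+19 · 1.403e+04 / (2 · 6.91002e+10) J ≈ -7.141e+12 J = -7.141 TJ.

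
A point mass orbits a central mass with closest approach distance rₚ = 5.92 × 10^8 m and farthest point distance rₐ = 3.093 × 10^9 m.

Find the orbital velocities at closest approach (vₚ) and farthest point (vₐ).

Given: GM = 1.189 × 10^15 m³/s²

Use the vis-viva equation v² = GM(2/r − 1/a) with a = (rₚ + rₐ)/2 = (5.92e+08 + 3.093e+09)/2 = 1.8425e+09 m.
vₚ = √(GM · (2/rₚ − 1/a)) = √(1.189e+15 · (2/5.92e+08 − 1/1.8425e+09)) m/s ≈ 1836 m/s = 1.836 km/s.
vₐ = √(GM · (2/rₐ − 1/a)) = √(1.189e+15 · (2/3.093e+09 − 1/1.8425e+09)) m/s ≈ 351.4 m/s = 351.4 m/s.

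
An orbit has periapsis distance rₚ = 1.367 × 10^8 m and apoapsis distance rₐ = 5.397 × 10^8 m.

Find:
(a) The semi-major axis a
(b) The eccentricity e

(a) a = (rₚ + rₐ) / 2 = (1.367e+08 + 5.397e+08) / 2 ≈ 3.382e+08 m = 3.382 × 10^8 m.
(b) e = (rₐ − rₚ) / (rₐ + rₚ) = (5.397e+08 − 1.367e+08) / (5.397e+08 + 1.367e+08) ≈ 0.5958.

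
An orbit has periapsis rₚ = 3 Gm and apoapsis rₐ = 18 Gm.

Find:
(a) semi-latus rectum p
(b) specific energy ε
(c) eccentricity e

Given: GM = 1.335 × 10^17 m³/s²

Convert to SI: rₚ = 3 Gm = 3e+09 m; rₐ = 18 Gm = 1.8e+10 m.
(a) From a = (rₚ + rₐ)/2 = 1.05e+10 m and e = (rₐ − rₚ)/(rₐ + rₚ) = 0.714286, p = a(1 − e²) = 1.05e+10 · (1 − (0.714286)²) ≈ 5.143e+09 m
(b) With a = (rₚ + rₐ)/2 = 1.05e+10 m, ε = −GM/(2a) = −1.335e+17/(2 · 1.05e+10) J/kg ≈ -6.357e+06 J/kg
(c) e = (rₐ − rₚ)/(rₐ + rₚ) = (1.8e+10 − 3e+09)/(1.8e+10 + 3e+09) ≈ 0.7143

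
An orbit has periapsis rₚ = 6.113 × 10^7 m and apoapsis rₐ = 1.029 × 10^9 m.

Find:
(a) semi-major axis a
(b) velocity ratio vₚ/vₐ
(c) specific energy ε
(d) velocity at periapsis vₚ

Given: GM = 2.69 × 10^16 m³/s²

(a) a = (rₚ + rₐ)/2 = (6.113e+07 + 1.029e+09)/2 ≈ 5.451e+08 m
(b) Conservation of angular momentum (rₚvₚ = rₐvₐ) gives vₚ/vₐ = rₐ/rₚ = 1.029e+09/6.113e+07 ≈ 16.83
(c) With a = (rₚ + rₐ)/2 = 5.45065e+08 m, ε = −GM/(2a) = −2.69e+16/(2 · 5.45065e+08) J/kg ≈ -2.468e+07 J/kg
(d) With a = (rₚ + rₐ)/2 = 5.45065e+08 m, vₚ = √(GM (2/rₚ − 1/a)) = √(2.69e+16 · (2/6.113e+07 − 1/5.45065e+08)) m/s ≈ 2.882e+04 m/s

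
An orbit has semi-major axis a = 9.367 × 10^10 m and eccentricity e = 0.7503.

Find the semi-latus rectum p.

p = a (1 − e²).
p = 9.367e+10 · (1 − (0.7503)²) = 9.367e+10 · 0.43705 ≈ 4.094e+10 m = 4.094 × 10^10 m.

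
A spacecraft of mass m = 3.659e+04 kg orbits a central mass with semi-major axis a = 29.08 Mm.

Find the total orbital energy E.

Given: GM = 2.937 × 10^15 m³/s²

Convert to SI: a = 29.08 Mm = 2.908e+07 m.
E = −GMm / (2a).
E = −2.937e+15 · 3.659e+04 / (2 · 2.908e+07) J ≈ -1.848e+12 J = -1.848 TJ.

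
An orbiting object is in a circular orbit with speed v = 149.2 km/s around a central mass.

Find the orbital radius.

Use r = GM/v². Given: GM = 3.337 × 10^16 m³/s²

Convert to SI: v = 149.2 km/s = 149200 m/s.
For a circular orbit, v² = GM / r, so r = GM / v².
r = 3.337e+16 / (149200)² m ≈ 1.499e+06 m = 1.499 Mm.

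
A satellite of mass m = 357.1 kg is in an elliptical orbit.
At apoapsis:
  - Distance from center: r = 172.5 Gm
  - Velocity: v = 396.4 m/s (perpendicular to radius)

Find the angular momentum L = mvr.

Convert to SI: r = 172.5 Gm = 1.725e+11 m.
Since v is perpendicular to r, L = m · v · r.
L = 357.1 · 396.4 · 1.725e+11 kg·m²/s ≈ 2.442e+16 kg·m²/s.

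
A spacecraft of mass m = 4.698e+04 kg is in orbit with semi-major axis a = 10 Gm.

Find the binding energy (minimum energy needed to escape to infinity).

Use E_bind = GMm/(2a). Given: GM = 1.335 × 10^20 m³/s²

Convert to SI: a = 10 Gm = 1e+10 m.
Total orbital energy is E = −GMm/(2a); binding energy is E_bind = −E = GMm/(2a).
E_bind = 1.335e+20 · 4.698e+04 / (2 · 1e+10) J ≈ 3.136e+14 J = 313.6 TJ.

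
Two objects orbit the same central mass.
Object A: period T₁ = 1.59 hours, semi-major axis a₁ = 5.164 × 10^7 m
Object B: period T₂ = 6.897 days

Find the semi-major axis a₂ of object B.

Convert to SI: T₁ = 1.59 hours = 5724 s; T₂ = 6.897 days = 595901 s.
Kepler's third law: (T₁/T₂)² = (a₁/a₂)³ ⇒ a₂ = a₁ · (T₂/T₁)^(2/3).
T₂/T₁ = 595901 / 5724 = 104.106.
a₂ = 5.164e+07 · (104.106)^(2/3) m ≈ 1.143e+09 m = 1.143 × 10^9 m.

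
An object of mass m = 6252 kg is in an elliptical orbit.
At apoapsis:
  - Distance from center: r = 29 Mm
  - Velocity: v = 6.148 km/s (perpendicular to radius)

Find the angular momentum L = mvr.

Convert to SI: r = 29 Mm = 2.9e+07 m; v = 6.148 km/s = 6148 m/s.
Since v is perpendicular to r, L = m · v · r.
L = 6252 · 6148 · 2.9e+07 kg·m²/s ≈ 1.115e+15 kg·m²/s.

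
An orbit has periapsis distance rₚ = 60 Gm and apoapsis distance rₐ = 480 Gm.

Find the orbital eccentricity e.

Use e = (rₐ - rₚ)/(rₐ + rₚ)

Convert to SI: rₚ = 60 Gm = 6e+10 m; rₐ = 480 Gm = 4.8e+11 m.
e = (rₐ − rₚ) / (rₐ + rₚ).
e = (4.8e+11 − 6e+10) / (4.8e+11 + 6e+10) = 4.2e+11 / 5.4e+11 ≈ 0.7778.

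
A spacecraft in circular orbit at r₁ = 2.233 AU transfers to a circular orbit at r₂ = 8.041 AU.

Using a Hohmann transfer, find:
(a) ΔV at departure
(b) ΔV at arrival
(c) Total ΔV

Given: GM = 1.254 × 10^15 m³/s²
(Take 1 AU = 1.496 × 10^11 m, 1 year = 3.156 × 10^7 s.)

Convert to SI: r₁ = 2.233 AU = 3.34057e+11 m; r₂ = 8.041 AU = 1.20293e+12 m.
Transfer semi-major axis: a_t = (r₁ + r₂)/2 = (3.34057e+11 + 1.20293e+12)/2 = 7.68495e+11 m.
Circular speeds: v₁ = √(GM/r₁) = 61.2687 m/s, v₂ = √(GM/r₂) = 32.287 m/s.
Transfer speeds (vis-viva v² = GM(2/r − 1/a_t)): v₁ᵗ = 76.6547 m/s, v₂ᵗ = 21.2871 m/s.
(a) ΔV₁ = |v₁ᵗ − v₁| ≈ 15.39 m/s = 0.003246 AU/year.
(b) ΔV₂ = |v₂ − v₂ᵗ| ≈ 11 m/s = 0.002321 AU/year.
(c) ΔV_total = ΔV₁ + ΔV₂ ≈ 26.39 m/s = 0.005566 AU/year.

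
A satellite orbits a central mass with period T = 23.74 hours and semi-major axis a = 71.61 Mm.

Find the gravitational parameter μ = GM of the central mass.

Convert to SI: T = 23.74 hours = 85464 s; a = 71.61 Mm = 7.161e+07 m.
GM = 4π² · a³ / T².
GM = 4π² · (7.161e+07)³ / (85464)² m³/s² ≈ 1.985e+15 m³/s² = 1.985 × 10^15 m³/s².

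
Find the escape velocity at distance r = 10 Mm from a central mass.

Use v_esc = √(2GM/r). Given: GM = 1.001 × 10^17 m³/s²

Convert to SI: r = 10 Mm = 1e+07 m.
Escape velocity comes from setting total energy to zero: ½v² − GM/r = 0 ⇒ v_esc = √(2GM / r).
v_esc = √(2 · 1.001e+17 / 1e+07) m/s ≈ 1.415e+05 m/s = 141.5 km/s.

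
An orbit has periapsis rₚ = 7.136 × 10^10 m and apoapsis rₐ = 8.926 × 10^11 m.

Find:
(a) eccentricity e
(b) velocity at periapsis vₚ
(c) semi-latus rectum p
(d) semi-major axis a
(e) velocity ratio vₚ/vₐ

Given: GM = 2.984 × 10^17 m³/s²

(a) e = (rₐ − rₚ)/(rₐ + rₚ) = (8.926e+11 − 7.136e+10)/(8.926e+11 + 7.136e+10) ≈ 0.8519
(b) With a = (rₚ + rₐ)/2 = 4.8198e+11 m, vₚ = √(GM (2/rₚ − 1/a)) = √(2.984e+17 · (2/7.136e+10 − 1/4.8198e+11)) m/s ≈ 2783 m/s
(c) From a = (rₚ + rₐ)/2 = 4.8198e+11 m and e = (rₐ − rₚ)/(rₐ + rₚ) = 0.851944, p = a(1 − e²) = 4.8198e+11 · (1 − (0.851944)²) ≈ 1.322e+11 m
(d) a = (rₚ + rₐ)/2 = (7.136e+10 + 8.926e+11)/2 ≈ 4.82e+11 m
(e) Conservation of angular momentum (rₚvₚ = rₐvₐ) gives vₚ/vₐ = rₐ/rₚ = 8.926e+11/7.136e+10 ≈ 12.51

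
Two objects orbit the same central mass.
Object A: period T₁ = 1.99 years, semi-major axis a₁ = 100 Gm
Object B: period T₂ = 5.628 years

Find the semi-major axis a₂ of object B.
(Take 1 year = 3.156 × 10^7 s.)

Convert to SI: T₁ = 1.99 years = 6.28044e+07 s; a₁ = 100 Gm = 1e+11 m; T₂ = 5.628 years = 1.7762e+08 s.
Kepler's third law: (T₁/T₂)² = (a₁/a₂)³ ⇒ a₂ = a₁ · (T₂/T₁)^(2/3).
T₂/T₁ = 1.7762e+08 / 6.28044e+07 = 2.82814.
a₂ = 1e+11 · (2.82814)^(2/3) m ≈ 2e+11 m = 200 Gm.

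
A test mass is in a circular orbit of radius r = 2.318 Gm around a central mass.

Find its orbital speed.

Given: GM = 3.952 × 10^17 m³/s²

Convert to SI: r = 2.318 Gm = 2.318e+09 m.
For a circular orbit, gravity supplies the centripetal force, so v = √(GM / r).
v = √(3.952e+17 / 2.318e+09) m/s ≈ 1.306e+04 m/s = 13.06 km/s.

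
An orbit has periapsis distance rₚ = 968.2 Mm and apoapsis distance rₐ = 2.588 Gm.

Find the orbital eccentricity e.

Convert to SI: rₚ = 968.2 Mm = 9.682e+08 m; rₐ = 2.588 Gm = 2.588e+09 m.
e = (rₐ − rₚ) / (rₐ + rₚ).
e = (2.588e+09 − 9.682e+08) / (2.588e+09 + 9.682e+08) = 1.6198e+09 / 3.5562e+09 ≈ 0.4555.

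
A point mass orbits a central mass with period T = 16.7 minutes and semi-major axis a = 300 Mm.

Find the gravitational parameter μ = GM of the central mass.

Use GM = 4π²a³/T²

Convert to SI: T = 16.7 minutes = 1002 s; a = 300 Mm = 3e+08 m.
GM = 4π² · a³ / T².
GM = 4π² · (3e+08)³ / (1002)² m³/s² ≈ 1.062e+21 m³/s² = 1.062 × 10^21 m³/s².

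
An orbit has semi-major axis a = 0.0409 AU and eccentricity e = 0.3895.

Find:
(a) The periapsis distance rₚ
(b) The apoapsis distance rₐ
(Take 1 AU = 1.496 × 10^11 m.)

Convert to SI: a = 0.0409 AU = 6.11864e+09 m.
(a) rₚ = a(1 − e) = 6.11864e+09 · (1 − 0.3895) = 6.11864e+09 · 0.6105 ≈ 3.735e+09 m = 0.02497 AU.
(b) rₐ = a(1 + e) = 6.11864e+09 · (1 + 0.3895) = 6.11864e+09 · 1.3895 ≈ 8.502e+09 m = 0.05683 AU.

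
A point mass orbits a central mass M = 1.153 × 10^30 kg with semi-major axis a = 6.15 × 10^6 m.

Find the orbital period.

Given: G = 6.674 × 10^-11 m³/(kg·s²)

GM = G · M = 6.674e-11 · 1.153e+30 = 7.69512e+19 m³/s².
Kepler's third law: T = 2π √(a³ / GM).
Substituting a = 6.15e+06 m and GM = 7.69512e+19 m³/s²:
T = 2π √((6.15e+06)³ / 7.69512e+19) s
T ≈ 10.92 s = 10.92 seconds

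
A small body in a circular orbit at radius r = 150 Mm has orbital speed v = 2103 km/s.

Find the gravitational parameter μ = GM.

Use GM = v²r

Convert to SI: r = 150 Mm = 1.5e+08 m; v = 2103 km/s = 2.103e+06 m/s.
For a circular orbit v² = GM/r, so GM = v² · r.
GM = (2.103e+06)² · 1.5e+08 m³/s² ≈ 6.634e+20 m³/s² = 6.634 × 10^20 m³/s².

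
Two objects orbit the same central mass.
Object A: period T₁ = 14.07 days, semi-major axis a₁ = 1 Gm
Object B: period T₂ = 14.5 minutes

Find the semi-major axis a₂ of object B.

Convert to SI: T₁ = 14.07 days = 1.21565e+06 s; a₁ = 1 Gm = 1e+09 m; T₂ = 14.5 minutes = 870 s.
Kepler's third law: (T₁/T₂)² = (a₁/a₂)³ ⇒ a₂ = a₁ · (T₂/T₁)^(2/3).
T₂/T₁ = 870 / 1.21565e+06 = 0.000715668.
a₂ = 1e+09 · (0.000715668)^(2/3) m ≈ 8.001e+06 m = 8.001 Mm.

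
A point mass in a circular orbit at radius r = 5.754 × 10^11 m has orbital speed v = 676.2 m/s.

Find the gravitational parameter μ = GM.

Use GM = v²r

For a circular orbit v² = GM/r, so GM = v² · r.
GM = (676.2)² · 5.754e+11 m³/s² ≈ 2.631e+17 m³/s² = 2.631 × 10^17 m³/s².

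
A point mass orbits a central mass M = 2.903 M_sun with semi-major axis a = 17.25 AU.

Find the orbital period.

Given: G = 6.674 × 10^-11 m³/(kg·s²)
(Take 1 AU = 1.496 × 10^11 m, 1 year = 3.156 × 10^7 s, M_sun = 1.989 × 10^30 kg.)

Convert to SI: a = 17.25 AU = 2.5806e+12 m; M = 2.903 M_sun = 5.77407e+30 kg.
GM = G · M = 6.674e-11 · 5.77407e+30 = 3.85361e+20 m³/s².
Kepler's third law: T = 2π √(a³ / GM).
Substituting a = 2.5806e+12 m and GM = 3.85361e+20 m³/s²:
T = 2π √((2.5806e+12)³ / 3.85361e+20) s
T ≈ 1.327e+09 s = 42.04 years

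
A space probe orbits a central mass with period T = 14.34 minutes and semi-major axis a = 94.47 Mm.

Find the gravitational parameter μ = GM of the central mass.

Convert to SI: T = 14.34 minutes = 860.4 s; a = 94.47 Mm = 9.447e+07 m.
GM = 4π² · a³ / T².
GM = 4π² · (9.447e+07)³ / (860.4)² m³/s² ≈ 4.496e+19 m³/s² = 4.496 × 10^19 m³/s².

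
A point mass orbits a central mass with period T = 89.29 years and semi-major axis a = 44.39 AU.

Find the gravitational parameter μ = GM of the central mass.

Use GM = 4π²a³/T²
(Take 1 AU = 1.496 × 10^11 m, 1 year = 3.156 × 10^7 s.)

Convert to SI: T = 89.29 years = 2.81799e+09 s; a = 44.39 AU = 6.64074e+12 m.
GM = 4π² · a³ / T².
GM = 4π² · (6.64074e+12)³ / (2.81799e+09)² m³/s² ≈ 1.456e+21 m³/s² = 1.456 × 10^21 m³/s².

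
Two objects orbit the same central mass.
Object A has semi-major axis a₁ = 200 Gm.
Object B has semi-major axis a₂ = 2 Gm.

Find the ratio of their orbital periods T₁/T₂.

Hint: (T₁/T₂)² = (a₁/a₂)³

Convert to SI: a₁ = 200 Gm = 2e+11 m; a₂ = 2 Gm = 2e+09 m.
From Kepler's third law, (T₁/T₂)² = (a₁/a₂)³, so T₁/T₂ = (a₁/a₂)^(3/2).
a₁/a₂ = 2e+11 / 2e+09 = 100.
T₁/T₂ = (100)^(3/2) ≈ 1000.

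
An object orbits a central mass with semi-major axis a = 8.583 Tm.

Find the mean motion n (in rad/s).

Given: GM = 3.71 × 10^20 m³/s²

Convert to SI: a = 8.583 Tm = 8.583e+12 m.
n = √(GM / a³).
n = √(3.71e+20 / (8.583e+12)³) rad/s ≈ 7.66e-10 rad/s.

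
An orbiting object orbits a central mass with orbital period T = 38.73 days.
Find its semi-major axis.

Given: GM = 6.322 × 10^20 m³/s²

Convert to SI: T = 38.73 days = 3.34627e+06 s.
Invert Kepler's third law: a = (GM · T² / (4π²))^(1/3).
Substituting T = 3.34627e+06 s and GM = 6.322e+20 m³/s²:
a = (6.322e+20 · (3.34627e+06)² / (4π²))^(1/3) m
a ≈ 5.639e+10 m = 56.39 Gm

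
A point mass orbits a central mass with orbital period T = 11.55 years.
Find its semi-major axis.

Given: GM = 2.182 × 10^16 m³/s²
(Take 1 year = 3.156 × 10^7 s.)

Convert to SI: T = 11.55 years = 3.64518e+08 s.
Invert Kepler's third law: a = (GM · T² / (4π²))^(1/3).
Substituting T = 3.64518e+08 s and GM = 2.182e+16 m³/s²:
a = (2.182e+16 · (3.64518e+08)² / (4π²))^(1/3) m
a ≈ 4.188e+10 m = 41.88 Gm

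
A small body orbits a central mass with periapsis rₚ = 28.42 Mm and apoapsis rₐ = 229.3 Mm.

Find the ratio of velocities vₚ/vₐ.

Convert to SI: rₚ = 28.42 Mm = 2.842e+07 m; rₐ = 229.3 Mm = 2.293e+08 m.
Conservation of angular momentum gives rₚvₚ = rₐvₐ, so vₚ/vₐ = rₐ/rₚ.
vₚ/vₐ = 2.293e+08 / 2.842e+07 ≈ 8.068.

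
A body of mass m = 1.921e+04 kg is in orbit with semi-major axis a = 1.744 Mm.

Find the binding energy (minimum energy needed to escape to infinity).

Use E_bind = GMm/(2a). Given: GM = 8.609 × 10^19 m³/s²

Convert to SI: a = 1.744 Mm = 1.744e+06 m.
Total orbital energy is E = −GMm/(2a); binding energy is E_bind = −E = GMm/(2a).
E_bind = 8.609e+19 · 1.921e+04 / (2 · 1.744e+06) J ≈ 4.741e+17 J = 474.1 PJ.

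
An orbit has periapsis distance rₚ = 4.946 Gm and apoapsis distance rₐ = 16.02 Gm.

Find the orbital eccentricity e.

Convert to SI: rₚ = 4.946 Gm = 4.946e+09 m; rₐ = 16.02 Gm = 1.602e+10 m.
e = (rₐ − rₚ) / (rₐ + rₚ).
e = (1.602e+10 − 4.946e+09) / (1.602e+10 + 4.946e+09) = 1.1074e+10 / 2.0966e+10 ≈ 0.5282.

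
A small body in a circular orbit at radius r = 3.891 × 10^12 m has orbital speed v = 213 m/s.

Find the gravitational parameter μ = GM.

For a circular orbit v² = GM/r, so GM = v² · r.
GM = (213)² · 3.891e+12 m³/s² ≈ 1.765e+17 m³/s² = 1.765 × 10^17 m³/s².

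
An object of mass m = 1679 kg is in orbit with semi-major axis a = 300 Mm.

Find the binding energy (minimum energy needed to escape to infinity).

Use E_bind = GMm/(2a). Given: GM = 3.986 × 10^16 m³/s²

Convert to SI: a = 300 Mm = 3e+08 m.
Total orbital energy is E = −GMm/(2a); binding energy is E_bind = −E = GMm/(2a).
E_bind = 3.986e+16 · 1679 / (2 · 3e+08) J ≈ 1.115e+11 J = 111.5 GJ.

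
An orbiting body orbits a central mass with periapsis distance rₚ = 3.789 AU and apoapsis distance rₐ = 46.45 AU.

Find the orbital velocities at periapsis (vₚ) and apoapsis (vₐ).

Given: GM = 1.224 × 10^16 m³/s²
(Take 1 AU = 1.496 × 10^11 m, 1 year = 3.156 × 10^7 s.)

Convert to SI: rₚ = 3.789 AU = 5.66834e+11 m; rₐ = 46.45 AU = 6.94892e+12 m.
Use the vis-viva equation v² = GM(2/r − 1/a) with a = (rₚ + rₐ)/2 = (5.66834e+11 + 6.94892e+12)/2 = 3.75788e+12 m.
vₚ = √(GM · (2/rₚ − 1/a)) = √(1.224e+16 · (2/5.66834e+11 − 1/3.75788e+12)) m/s ≈ 199.8 m/s = 0.04216 AU/year.
vₐ = √(GM · (2/rₐ − 1/a)) = √(1.224e+16 · (2/6.94892e+12 − 1/3.75788e+12)) m/s ≈ 16.3 m/s = 0.003439 AU/year.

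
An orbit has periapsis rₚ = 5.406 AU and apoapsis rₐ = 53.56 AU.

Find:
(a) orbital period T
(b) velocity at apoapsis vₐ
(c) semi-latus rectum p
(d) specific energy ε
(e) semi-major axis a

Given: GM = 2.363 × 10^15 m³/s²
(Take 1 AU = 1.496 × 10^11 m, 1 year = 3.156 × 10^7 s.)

Convert to SI: rₚ = 5.406 AU = 8.08738e+11 m; rₐ = 53.56 AU = 8.01258e+12 m.
(a) With a = (rₚ + rₐ)/2 = 4.41066e+12 m, T = 2π √(a³/GM) = 2π √((4.41066e+12)³/2.363e+15) s ≈ 1.197e+12 s
(b) With a = (rₚ + rₐ)/2 = 4.41066e+12 m, vₐ = √(GM (2/rₐ − 1/a)) = √(2.363e+15 · (2/8.01258e+12 − 1/4.41066e+12)) m/s ≈ 7.354 m/s
(c) From a = (rₚ + rₐ)/2 = 4.41066e+12 m and e = (rₐ − rₚ)/(rₐ + rₚ) = 0.81664, p = a(1 − e²) = 4.41066e+12 · (1 − (0.81664)²) ≈ 1.469e+12 m
(d) With a = (rₚ + rₐ)/2 = 4.41066e+12 m, ε = −GM/(2a) = −2.363e+15/(2 · 4.41066e+12) J/kg ≈ -267.9 J/kg
(e) a = (rₚ + rₐ)/2 = (8.08738e+11 + 8.01258e+12)/2 ≈ 4.411e+12 m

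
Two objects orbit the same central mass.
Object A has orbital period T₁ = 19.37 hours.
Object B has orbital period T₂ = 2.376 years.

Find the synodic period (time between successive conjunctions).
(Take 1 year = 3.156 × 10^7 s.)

Convert to SI: T₁ = 19.37 hours = 69732 s; T₂ = 2.376 years = 7.49866e+07 s.
T_syn = |T₁ · T₂ / (T₁ − T₂)|.
T_syn = |69732 · 7.49866e+07 / (69732 − 7.49866e+07)| s ≈ 6.98e+04 s = 19.39 hours.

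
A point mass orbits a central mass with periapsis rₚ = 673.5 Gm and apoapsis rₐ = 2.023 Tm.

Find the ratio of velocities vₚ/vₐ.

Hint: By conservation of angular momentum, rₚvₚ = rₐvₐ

Convert to SI: rₚ = 673.5 Gm = 6.735e+11 m; rₐ = 2.023 Tm = 2.023e+12 m.
Conservation of angular momentum gives rₚvₚ = rₐvₐ, so vₚ/vₐ = rₐ/rₚ.
vₚ/vₐ = 2.023e+12 / 6.735e+11 ≈ 3.004.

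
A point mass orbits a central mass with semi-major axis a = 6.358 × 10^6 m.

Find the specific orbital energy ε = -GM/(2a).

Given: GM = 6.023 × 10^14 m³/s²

ε = −GM / (2a).
ε = −6.023e+14 / (2 · 6.358e+06) J/kg ≈ -4.737e+07 J/kg = -47.37 MJ/kg.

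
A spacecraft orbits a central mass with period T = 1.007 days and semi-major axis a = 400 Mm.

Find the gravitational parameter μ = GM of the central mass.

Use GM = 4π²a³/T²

Convert to SI: T = 1.007 days = 87004.8 s; a = 400 Mm = 4e+08 m.
GM = 4π² · a³ / T².
GM = 4π² · (4e+08)³ / (87004.8)² m³/s² ≈ 3.338e+17 m³/s² = 3.338 × 10^17 m³/s².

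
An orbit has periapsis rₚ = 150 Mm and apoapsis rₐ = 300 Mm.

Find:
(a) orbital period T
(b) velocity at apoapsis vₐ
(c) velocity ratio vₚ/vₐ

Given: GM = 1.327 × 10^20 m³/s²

Convert to SI: rₚ = 150 Mm = 1.5e+08 m; rₐ = 300 Mm = 3e+08 m.
(a) With a = (rₚ + rₐ)/2 = 2.25e+08 m, T = 2π √(a³/GM) = 2π √((2.25e+08)³/1.327e+20) s ≈ 1841 s
(b) With a = (rₚ + rₐ)/2 = 2.25e+08 m, vₐ = √(GM (2/rₐ − 1/a)) = √(1.327e+20 · (2/3e+08 − 1/2.25e+08)) m/s ≈ 5.43e+05 m/s
(c) Conservation of angular momentum (rₚvₚ = rₐvₐ) gives vₚ/vₐ = rₐ/rₚ = 3e+08/1.5e+08 ≈ 2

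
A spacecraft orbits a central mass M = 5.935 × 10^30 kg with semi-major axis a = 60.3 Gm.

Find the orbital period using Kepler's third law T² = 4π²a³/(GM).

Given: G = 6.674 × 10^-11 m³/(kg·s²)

Convert to SI: a = 60.3 Gm = 6.03e+10 m.
GM = G · M = 6.674e-11 · 5.935e+30 = 3.96102e+20 m³/s².
Kepler's third law: T = 2π √(a³ / GM).
Substituting a = 6.03e+10 m and GM = 3.96102e+20 m³/s²:
T = 2π √((6.03e+10)³ / 3.96102e+20) s
T ≈ 4.675e+06 s = 54.11 days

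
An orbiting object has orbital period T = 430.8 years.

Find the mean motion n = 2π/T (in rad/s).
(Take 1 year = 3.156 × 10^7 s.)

Convert to SI: T = 430.8 years = 1.3596e+10 s.
n = 2π / T.
n = 2π / 1.3596e+10 s ≈ 4.621e-10 rad/s.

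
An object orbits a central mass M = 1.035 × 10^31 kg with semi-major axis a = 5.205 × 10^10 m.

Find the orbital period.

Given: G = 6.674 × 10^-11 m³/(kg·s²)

GM = G · M = 6.674e-11 · 1.035e+31 = 6.90759e+20 m³/s².
Kepler's third law: T = 2π √(a³ / GM).
Substituting a = 5.205e+10 m and GM = 6.90759e+20 m³/s²:
T = 2π √((5.205e+10)³ / 6.90759e+20) s
T ≈ 2.839e+06 s = 32.86 days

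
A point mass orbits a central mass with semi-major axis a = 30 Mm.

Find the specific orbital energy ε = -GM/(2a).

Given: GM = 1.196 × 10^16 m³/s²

Convert to SI: a = 30 Mm = 3e+07 m.
ε = −GM / (2a).
ε = −1.196e+16 / (2 · 3e+07) J/kg ≈ -1.993e+08 J/kg = -199.3 MJ/kg.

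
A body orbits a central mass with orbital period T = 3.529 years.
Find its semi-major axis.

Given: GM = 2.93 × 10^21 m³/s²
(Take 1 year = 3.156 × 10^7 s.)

Convert to SI: T = 3.529 years = 1.11375e+08 s.
Invert Kepler's third law: a = (GM · T² / (4π²))^(1/3).
Substituting T = 1.11375e+08 s and GM = 2.93e+21 m³/s²:
a = (2.93e+21 · (1.11375e+08)² / (4π²))^(1/3) m
a ≈ 9.728e+11 m = 9.728 × 10^11 m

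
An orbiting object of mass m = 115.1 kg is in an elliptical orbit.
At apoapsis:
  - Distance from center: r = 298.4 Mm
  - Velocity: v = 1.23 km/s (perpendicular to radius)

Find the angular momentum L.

Convert to SI: r = 298.4 Mm = 2.984e+08 m; v = 1.23 km/s = 1230 m/s.
Since v is perpendicular to r, L = m · v · r.
L = 115.1 · 1230 · 2.984e+08 kg·m²/s ≈ 4.225e+13 kg·m²/s.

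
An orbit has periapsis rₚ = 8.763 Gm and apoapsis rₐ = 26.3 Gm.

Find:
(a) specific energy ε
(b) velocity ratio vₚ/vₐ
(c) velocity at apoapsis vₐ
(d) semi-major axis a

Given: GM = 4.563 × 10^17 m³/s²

Convert to SI: rₚ = 8.763 Gm = 8.763e+09 m; rₐ = 26.3 Gm = 2.63e+10 m.
(a) With a = (rₚ + rₐ)/2 = 1.75315e+10 m, ε = −GM/(2a) = −4.563e+17/(2 · 1.75315e+10) J/kg ≈ -1.301e+07 J/kg
(b) Conservation of angular momentum (rₚvₚ = rₐvₐ) gives vₚ/vₐ = rₐ/rₚ = 2.63e+10/8.763e+09 ≈ 3.001
(c) With a = (rₚ + rₐ)/2 = 1.75315e+10 m, vₐ = √(GM (2/rₐ − 1/a)) = √(4.563e+17 · (2/2.63e+10 − 1/1.75315e+10)) m/s ≈ 2945 m/s
(d) a = (rₚ + rₐ)/2 = (8.763e+09 + 2.63e+10)/2 ≈ 1.753e+10 m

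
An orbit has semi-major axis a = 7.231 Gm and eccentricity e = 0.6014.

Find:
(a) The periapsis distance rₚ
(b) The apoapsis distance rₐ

Convert to SI: a = 7.231 Gm = 7.231e+09 m.
(a) rₚ = a(1 − e) = 7.231e+09 · (1 − 0.6014) = 7.231e+09 · 0.3986 ≈ 2.882e+09 m = 2.882 Gm.
(b) rₐ = a(1 + e) = 7.231e+09 · (1 + 0.6014) = 7.231e+09 · 1.6014 ≈ 1.158e+10 m = 11.58 Gm.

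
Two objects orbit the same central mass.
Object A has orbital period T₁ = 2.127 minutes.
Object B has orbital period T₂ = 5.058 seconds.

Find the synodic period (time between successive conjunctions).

Convert to SI: T₁ = 2.127 minutes = 127.62 s.
T_syn = |T₁ · T₂ / (T₁ − T₂)|.
T_syn = |127.62 · 5.058 / (127.62 − 5.058)| s ≈ 5.267 s = 5.267 seconds.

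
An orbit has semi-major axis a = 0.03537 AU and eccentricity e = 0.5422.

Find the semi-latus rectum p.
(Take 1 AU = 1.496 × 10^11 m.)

Convert to SI: a = 0.03537 AU = 5.29135e+09 m.
p = a (1 − e²).
p = 5.29135e+09 · (1 − (0.5422)²) = 5.29135e+09 · 0.706019 ≈ 3.736e+09 m = 0.02497 AU.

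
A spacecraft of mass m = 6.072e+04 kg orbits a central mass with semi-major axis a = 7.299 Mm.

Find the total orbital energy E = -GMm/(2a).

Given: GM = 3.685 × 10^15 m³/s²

Convert to SI: a = 7.299 Mm = 7.299e+06 m.
E = −GMm / (2a).
E = −3.685e+15 · 6.072e+04 / (2 · 7.299e+06) J ≈ -1.533e+13 J = -15.33 TJ.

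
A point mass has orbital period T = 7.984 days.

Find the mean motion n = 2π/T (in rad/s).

Convert to SI: T = 7.984 days = 689818 s.
n = 2π / T.
n = 2π / 689818 s ≈ 9.108e-06 rad/s.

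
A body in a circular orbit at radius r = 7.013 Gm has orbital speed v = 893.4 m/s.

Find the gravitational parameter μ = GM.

Convert to SI: r = 7.013 Gm = 7.013e+09 m.
For a circular orbit v² = GM/r, so GM = v² · r.
GM = (893.4)² · 7.013e+09 m³/s² ≈ 5.598e+15 m³/s² = 5.598 × 10^15 m³/s².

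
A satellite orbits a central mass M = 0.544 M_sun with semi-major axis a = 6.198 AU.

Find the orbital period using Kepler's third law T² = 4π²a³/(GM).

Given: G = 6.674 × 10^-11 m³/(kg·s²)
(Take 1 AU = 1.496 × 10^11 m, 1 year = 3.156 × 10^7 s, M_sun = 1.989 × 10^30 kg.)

Convert to SI: a = 6.198 AU = 9.27221e+11 m; M = 0.544 M_sun = 1.08202e+30 kg.
GM = G · M = 6.674e-11 · 1.08202e+30 = 7.22137e+19 m³/s².
Kepler's third law: T = 2π √(a³ / GM).
Substituting a = 9.27221e+11 m and GM = 7.22137e+19 m³/s²:
T = 2π √((9.27221e+11)³ / 7.22137e+19) s
T ≈ 6.602e+08 s = 20.92 years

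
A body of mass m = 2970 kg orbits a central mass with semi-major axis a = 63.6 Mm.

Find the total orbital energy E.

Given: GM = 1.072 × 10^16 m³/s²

Convert to SI: a = 63.6 Mm = 6.36e+07 m.
E = −GMm / (2a).
E = −1.072e+16 · 2970 / (2 · 6.36e+07) J ≈ -2.503e+11 J = -250.3 GJ.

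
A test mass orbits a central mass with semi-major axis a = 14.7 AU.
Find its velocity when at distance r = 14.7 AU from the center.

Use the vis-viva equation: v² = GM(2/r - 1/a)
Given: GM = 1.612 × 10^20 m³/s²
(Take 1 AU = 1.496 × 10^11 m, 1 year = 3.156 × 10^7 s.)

Convert to SI: a = 14.7 AU = 2.19912e+12 m; r = 14.7 AU = 2.19912e+12 m.
Vis-viva: v = √(GM · (2/r − 1/a)).
2/r − 1/a = 2/2.19912e+12 − 1/2.19912e+12 = 4.54727e-13 m⁻¹.
v = √(1.612e+20 · 4.54727e-13) m/s ≈ 8562 m/s = 1.806 AU/year.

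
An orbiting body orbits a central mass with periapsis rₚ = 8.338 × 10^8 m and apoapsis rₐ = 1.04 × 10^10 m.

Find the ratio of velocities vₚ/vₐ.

Conservation of angular momentum gives rₚvₚ = rₐvₐ, so vₚ/vₐ = rₐ/rₚ.
vₚ/vₐ = 1.04e+10 / 8.338e+08 ≈ 12.47.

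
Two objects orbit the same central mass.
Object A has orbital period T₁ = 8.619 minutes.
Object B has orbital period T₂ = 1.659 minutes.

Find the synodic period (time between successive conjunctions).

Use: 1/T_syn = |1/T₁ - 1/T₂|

Convert to SI: T₁ = 8.619 minutes = 517.14 s; T₂ = 1.659 minutes = 99.54 s.
T_syn = |T₁ · T₂ / (T₁ − T₂)|.
T_syn = |517.14 · 99.54 / (517.14 − 99.54)| s ≈ 123.3 s = 2.054 minutes.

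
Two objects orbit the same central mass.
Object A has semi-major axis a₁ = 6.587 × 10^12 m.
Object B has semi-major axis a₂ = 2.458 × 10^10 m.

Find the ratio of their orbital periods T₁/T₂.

From Kepler's third law, (T₁/T₂)² = (a₁/a₂)³, so T₁/T₂ = (a₁/a₂)^(3/2).
a₁/a₂ = 6.587e+12 / 2.458e+10 = 267.982.
T₁/T₂ = (267.982)^(3/2) ≈ 4387.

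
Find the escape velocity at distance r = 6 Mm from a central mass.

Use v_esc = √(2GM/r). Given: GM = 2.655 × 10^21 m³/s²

Convert to SI: r = 6 Mm = 6e+06 m.
Escape velocity comes from setting total energy to zero: ½v² − GM/r = 0 ⇒ v_esc = √(2GM / r).
v_esc = √(2 · 2.655e+21 / 6e+06) m/s ≈ 2.975e+07 m/s = 2.975e+04 km/s.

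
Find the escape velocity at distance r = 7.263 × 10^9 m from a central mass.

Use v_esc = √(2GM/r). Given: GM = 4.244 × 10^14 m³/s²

Escape velocity comes from setting total energy to zero: ½v² − GM/r = 0 ⇒ v_esc = √(2GM / r).
v_esc = √(2 · 4.244e+14 / 7.263e+09) m/s ≈ 341.9 m/s = 341.9 m/s.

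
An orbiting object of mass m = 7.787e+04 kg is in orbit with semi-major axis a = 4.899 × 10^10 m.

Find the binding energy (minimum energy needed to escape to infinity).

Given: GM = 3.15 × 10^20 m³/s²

Total orbital energy is E = −GMm/(2a); binding energy is E_bind = −E = GMm/(2a).
E_bind = 3.15e+20 · 7.787e+04 / (2 · 4.899e+10) J ≈ 2.503e+14 J = 250.3 TJ.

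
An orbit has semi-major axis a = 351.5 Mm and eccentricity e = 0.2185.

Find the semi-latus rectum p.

Convert to SI: a = 351.5 Mm = 3.515e+08 m.
p = a (1 − e²).
p = 3.515e+08 · (1 − (0.2185)²) = 3.515e+08 · 0.952258 ≈ 3.347e+08 m = 334.7 Mm.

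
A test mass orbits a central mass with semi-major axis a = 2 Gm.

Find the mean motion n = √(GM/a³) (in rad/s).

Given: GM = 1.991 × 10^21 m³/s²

Convert to SI: a = 2 Gm = 2e+09 m.
n = √(GM / a³).
n = √(1.991e+21 / (2e+09)³) rad/s ≈ 0.0004989 rad/s.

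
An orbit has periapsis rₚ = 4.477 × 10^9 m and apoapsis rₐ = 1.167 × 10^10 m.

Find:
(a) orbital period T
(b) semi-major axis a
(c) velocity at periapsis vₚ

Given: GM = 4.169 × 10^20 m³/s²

(a) With a = (rₚ + rₐ)/2 = 8.0735e+09 m, T = 2π √(a³/GM) = 2π √((8.0735e+09)³/4.169e+20) s ≈ 2.232e+05 s
(b) a = (rₚ + rₐ)/2 = (4.477e+09 + 1.167e+10)/2 ≈ 8.074e+09 m
(c) With a = (rₚ + rₐ)/2 = 8.0735e+09 m, vₚ = √(GM (2/rₚ − 1/a)) = √(4.169e+20 · (2/4.477e+09 − 1/8.0735e+09)) m/s ≈ 3.669e+05 m/s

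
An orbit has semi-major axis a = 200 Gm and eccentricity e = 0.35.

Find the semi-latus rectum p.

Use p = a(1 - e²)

Convert to SI: a = 200 Gm = 2e+11 m.
p = a (1 − e²).
p = 2e+11 · (1 − (0.35)²) = 2e+11 · 0.8775 ≈ 1.755e+11 m = 175.5 Gm.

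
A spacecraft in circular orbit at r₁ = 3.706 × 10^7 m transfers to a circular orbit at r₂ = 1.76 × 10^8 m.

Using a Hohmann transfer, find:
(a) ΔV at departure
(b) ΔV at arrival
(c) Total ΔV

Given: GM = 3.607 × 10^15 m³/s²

Transfer semi-major axis: a_t = (r₁ + r₂)/2 = (3.706e+07 + 1.76e+08)/2 = 1.0653e+08 m.
Circular speeds: v₁ = √(GM/r₁) = 9865.53 m/s, v₂ = √(GM/r₂) = 4527.07 m/s.
Transfer speeds (vis-viva v² = GM(2/r − 1/a_t)): v₁ᵗ = 12680.6 m/s, v₂ᵗ = 2670.14 m/s.
(a) ΔV₁ = |v₁ᵗ − v₁| ≈ 2815 m/s = 2.815 km/s.
(b) ΔV₂ = |v₂ − v₂ᵗ| ≈ 1857 m/s = 1.857 km/s.
(c) ΔV_total = ΔV₁ + ΔV₂ ≈ 4672 m/s = 4.672 km/s.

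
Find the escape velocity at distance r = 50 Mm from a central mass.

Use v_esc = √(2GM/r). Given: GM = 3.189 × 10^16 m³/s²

Convert to SI: r = 50 Mm = 5e+07 m.
Escape velocity comes from setting total energy to zero: ½v² − GM/r = 0 ⇒ v_esc = √(2GM / r).
v_esc = √(2 · 3.189e+16 / 5e+07) m/s ≈ 3.572e+04 m/s = 35.72 km/s.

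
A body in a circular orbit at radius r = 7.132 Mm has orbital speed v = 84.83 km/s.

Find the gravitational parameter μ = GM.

Convert to SI: r = 7.132 Mm = 7.132e+06 m; v = 84.83 km/s = 84830 m/s.
For a circular orbit v² = GM/r, so GM = v² · r.
GM = (84830)² · 7.132e+06 m³/s² ≈ 5.132e+16 m³/s² = 5.132 × 10^16 m³/s².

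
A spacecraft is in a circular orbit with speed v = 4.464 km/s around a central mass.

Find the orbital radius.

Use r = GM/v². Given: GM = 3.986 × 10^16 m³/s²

Convert to SI: v = 4.464 km/s = 4464 m/s.
For a circular orbit, v² = GM / r, so r = GM / v².
r = 3.986e+16 / (4464)² m ≈ 2e+09 m = 2 Gm.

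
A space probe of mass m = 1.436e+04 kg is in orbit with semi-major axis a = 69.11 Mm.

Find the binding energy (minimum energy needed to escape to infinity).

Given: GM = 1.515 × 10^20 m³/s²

Convert to SI: a = 69.11 Mm = 6.911e+07 m.
Total orbital energy is E = −GMm/(2a); binding energy is E_bind = −E = GMm/(2a).
E_bind = 1.515e+20 · 1.436e+04 / (2 · 6.911e+07) J ≈ 1.574e+16 J = 15.74 PJ.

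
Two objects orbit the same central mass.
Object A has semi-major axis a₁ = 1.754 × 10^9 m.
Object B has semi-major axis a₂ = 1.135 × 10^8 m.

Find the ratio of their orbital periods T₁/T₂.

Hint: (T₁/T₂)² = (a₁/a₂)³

From Kepler's third law, (T₁/T₂)² = (a₁/a₂)³, so T₁/T₂ = (a₁/a₂)^(3/2).
a₁/a₂ = 1.754e+09 / 1.135e+08 = 15.4537.
T₁/T₂ = (15.4537)^(3/2) ≈ 60.75.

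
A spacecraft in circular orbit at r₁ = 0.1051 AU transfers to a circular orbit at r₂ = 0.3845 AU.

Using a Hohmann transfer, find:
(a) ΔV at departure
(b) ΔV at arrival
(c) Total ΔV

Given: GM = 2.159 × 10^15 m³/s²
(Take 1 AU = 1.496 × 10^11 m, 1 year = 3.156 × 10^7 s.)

Convert to SI: r₁ = 0.1051 AU = 1.5723e+10 m; r₂ = 0.3845 AU = 5.75212e+10 m.
Transfer semi-major axis: a_t = (r₁ + r₂)/2 = (1.5723e+10 + 5.75212e+10)/2 = 3.66221e+10 m.
Circular speeds: v₁ = √(GM/r₁) = 370.561 m/s, v₂ = √(GM/r₂) = 193.737 m/s.
Transfer speeds (vis-viva v² = GM(2/r − 1/a_t)): v₁ᵗ = 464.41 m/s, v₂ᵗ = 126.943 m/s.
(a) ΔV₁ = |v₁ᵗ − v₁| ≈ 93.85 m/s = 0.0198 AU/year.
(b) ΔV₂ = |v₂ − v₂ᵗ| ≈ 66.79 m/s = 0.01409 AU/year.
(c) ΔV_total = ΔV₁ + ΔV₂ ≈ 160.6 m/s = 0.03389 AU/year.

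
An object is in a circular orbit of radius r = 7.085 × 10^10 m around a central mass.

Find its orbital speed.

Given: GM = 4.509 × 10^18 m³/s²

For a circular orbit, gravity supplies the centripetal force, so v = √(GM / r).
v = √(4.509e+18 / 7.085e+10) m/s ≈ 7978 m/s = 7.978 km/s.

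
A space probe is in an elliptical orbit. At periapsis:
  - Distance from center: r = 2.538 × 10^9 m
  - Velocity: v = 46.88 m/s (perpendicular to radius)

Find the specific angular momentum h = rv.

With v perpendicular to r, h = r · v.
h = 2.538e+09 · 46.88 m²/s ≈ 1.19e+11 m²/s.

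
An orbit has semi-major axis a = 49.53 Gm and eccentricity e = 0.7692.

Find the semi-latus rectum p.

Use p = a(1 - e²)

Convert to SI: a = 49.53 Gm = 4.953e+10 m.
p = a (1 − e²).
p = 4.953e+10 · (1 − (0.7692)²) = 4.953e+10 · 0.408331 ≈ 2.022e+10 m = 20.22 Gm.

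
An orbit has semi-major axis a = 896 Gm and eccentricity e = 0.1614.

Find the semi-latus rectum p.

Convert to SI: a = 896 Gm = 8.96e+11 m.
p = a (1 − e²).
p = 8.96e+11 · (1 − (0.1614)²) = 8.96e+11 · 0.97395 ≈ 8.727e+11 m = 872.7 Gm.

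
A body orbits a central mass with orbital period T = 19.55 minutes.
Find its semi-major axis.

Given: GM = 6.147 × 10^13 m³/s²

Convert to SI: T = 19.55 minutes = 1173 s.
Invert Kepler's third law: a = (GM · T² / (4π²))^(1/3).
Substituting T = 1173 s and GM = 6.147e+13 m³/s²:
a = (6.147e+13 · (1173)² / (4π²))^(1/3) m
a ≈ 1.289e+06 m = 1.289 Mm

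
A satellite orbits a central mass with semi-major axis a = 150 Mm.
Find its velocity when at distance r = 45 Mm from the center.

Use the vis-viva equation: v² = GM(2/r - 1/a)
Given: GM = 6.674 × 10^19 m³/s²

Convert to SI: a = 150 Mm = 1.5e+08 m; r = 45 Mm = 4.5e+07 m.
Vis-viva: v = √(GM · (2/r − 1/a)).
2/r − 1/a = 2/4.5e+07 − 1/1.5e+08 = 3.77778e-08 m⁻¹.
v = √(6.674e+19 · 3.77778e-08) m/s ≈ 1.588e+06 m/s = 1588 km/s.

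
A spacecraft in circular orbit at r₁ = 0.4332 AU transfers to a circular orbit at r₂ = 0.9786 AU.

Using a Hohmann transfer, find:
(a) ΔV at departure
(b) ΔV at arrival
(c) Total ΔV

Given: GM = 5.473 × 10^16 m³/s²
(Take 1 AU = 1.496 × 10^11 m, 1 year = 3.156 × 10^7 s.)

Convert to SI: r₁ = 0.4332 AU = 6.48067e+10 m; r₂ = 0.9786 AU = 1.46399e+11 m.
Transfer semi-major axis: a_t = (r₁ + r₂)/2 = (6.48067e+10 + 1.46399e+11)/2 = 1.05603e+11 m.
Circular speeds: v₁ = √(GM/r₁) = 918.973 m/s, v₂ = √(GM/r₂) = 611.427 m/s.
Transfer speeds (vis-viva v² = GM(2/r − 1/a_t)): v₁ᵗ = 1082.02 m/s, v₂ᵗ = 478.98 m/s.
(a) ΔV₁ = |v₁ᵗ − v₁| ≈ 163 m/s = 0.0344 AU/year.
(b) ΔV₂ = |v₂ − v₂ᵗ| ≈ 132.4 m/s = 0.02794 AU/year.
(c) ΔV_total = ΔV₁ + ΔV₂ ≈ 295.5 m/s = 0.06234 AU/year.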